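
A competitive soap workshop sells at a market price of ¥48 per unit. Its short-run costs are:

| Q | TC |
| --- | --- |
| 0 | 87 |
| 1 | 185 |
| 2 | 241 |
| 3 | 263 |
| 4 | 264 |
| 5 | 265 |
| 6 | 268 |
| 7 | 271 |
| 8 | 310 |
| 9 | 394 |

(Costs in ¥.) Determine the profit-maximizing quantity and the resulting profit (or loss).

Q = 8; profit = ¥74

Tabulate TR − TC: Q=0: -87; Q=1: -137; Q=2: -145; Q=3: -119; Q=4: -72; Q=5: -25; Q=6: 20; Q=7: 65; Q=8: 74; Q=9: 38.
Profit is maximized at Q = 8. AVC there is 223/8 = ¥27.88 ≤ P, so producing beats shutting down (which would give -¥87).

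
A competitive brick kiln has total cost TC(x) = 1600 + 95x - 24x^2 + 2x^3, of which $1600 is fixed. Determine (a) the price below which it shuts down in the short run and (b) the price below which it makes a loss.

Shutdown price = $23; break-even price = $215

Shutdown price = min AVC. AVC = 95 - 24x + 2x^2, with vertex at x = 6 and minimum $23.
ATC = 1600/x + 95 - 24x + 2x^2. Setting dATC/dx = −1600/x^2 − 24 + 4x = 0 gives x = 10 (since 4·10^3 − 24·10^2 = 1600).
min ATC = 1600/10 + 95 − 24·10 + 2·10^2 = $215. That is the break-even price.
Between these two prices the firm operates at a loss; above $215 it earns a profit.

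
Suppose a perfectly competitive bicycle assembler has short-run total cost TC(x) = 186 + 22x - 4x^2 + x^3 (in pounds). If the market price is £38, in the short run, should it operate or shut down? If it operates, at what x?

From TC, MC = TC'(x) = 22 - 8x + 3x^2 and AVC = VC/x = 22 - 4x + x^2.
AVC is minimized where dAVC/dx = -4 + 2x = 0, at x = 2; min AVC = 22 - 4·2 + 2^2 = £18.
Because £38 ≥ £18, revenue can cover variable cost; the firm operates.
Set P = MC: 38 = 22 - 8x + 3x^2 → -16 - 8x + 3x^2 = 0. The roots are x = -4/3 and x = 4; the profit-maximizing output is on the rising part of MC, so x* = 4.
Check: AVC at x = 4 is £22 ≤ P, so revenue covers variable cost.
Profit = P·x − TC = 38·4 − 274 = -£122, a loss, but smaller than the £186 fixed cost the firm would lose by shutting down.

Produce at x = 4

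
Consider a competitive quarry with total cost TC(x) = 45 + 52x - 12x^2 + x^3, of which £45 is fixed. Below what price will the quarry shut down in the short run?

The shutdown price is the minimum of AVC. VC = 52x - 12x^2 + x^3, so AVC = 52 - 12x + x^2.
dAVC/dx = -12 + 2x = 0 gives x = 6. min AVC = 52 - 12·6 + 6^2 = 16.
So the shutdown price is £16.

£16 per unit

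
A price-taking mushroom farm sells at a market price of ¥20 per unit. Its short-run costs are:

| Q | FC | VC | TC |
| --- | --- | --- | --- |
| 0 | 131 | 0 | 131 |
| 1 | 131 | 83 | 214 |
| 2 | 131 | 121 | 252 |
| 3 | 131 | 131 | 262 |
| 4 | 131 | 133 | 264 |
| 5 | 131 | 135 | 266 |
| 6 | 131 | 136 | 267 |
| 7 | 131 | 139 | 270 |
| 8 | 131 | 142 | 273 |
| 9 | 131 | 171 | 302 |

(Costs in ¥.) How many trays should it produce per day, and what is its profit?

Q = 8; profit = -¥113

Compute π = P·Q − TC at each output: Q=0: -131; Q=1: -194; Q=2: -212; Q=3: -202; Q=4: -184; Q=5: -166; Q=6: -147; Q=7: -130; Q=8: -113; Q=9: -122.
Profit is maximized at Q = 8. AVC there is 142/8 = ¥17.75 ≤ P, so producing beats shutting down (which would give -¥131).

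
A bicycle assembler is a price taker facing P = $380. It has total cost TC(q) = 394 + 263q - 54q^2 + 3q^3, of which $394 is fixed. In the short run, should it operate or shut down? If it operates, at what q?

Variable cost is VC = 263q - 54q^2 + 3q^3, so AVC = VC/q = 263 - 54q + 3q^2 and MC = dTC/dq = 263 - 108q + 9q^2.
AVC hits its minimum where MC = AVC, at q = 9, giving min AVC = 263 - 54·9 + 3·9^2 = $20.
P = $380 exceeds min AVC = $20, so the firm stays open.
P = MC gives -117 - 108q + 9q^2 = 0, with roots -1 and 13. Take the larger (rising MC): q* = 13.
Check: AVC at q = 13 is $68 ≤ P, so revenue covers variable cost.
Profit = P·q − TC = 380·13 − 1278 = $3662.

Produce at q = 13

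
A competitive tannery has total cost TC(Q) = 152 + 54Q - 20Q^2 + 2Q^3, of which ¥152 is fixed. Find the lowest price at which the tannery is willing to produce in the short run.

Short-run supply begins at min AVC. From VC = 54Q - 20Q^2 + 2Q^3, AVC = 54 - 20Q + 2Q^2.
At the minimum of AVC, MC = AVC. MC = 54 - 40Q + 6Q^2; setting MC = AVC gives 4Q^2 - 20Q = 0, so Q = 5. min AVC = 4.
For P < ¥4 the firm produces nothing.

¥4 per unit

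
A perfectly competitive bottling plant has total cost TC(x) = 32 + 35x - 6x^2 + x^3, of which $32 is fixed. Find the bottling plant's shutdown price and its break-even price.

AVC = 35 - 6x + x^2; minimized at x = 3, giving min AVC = $26. That is the shutdown price.
ATC = 32/x + 35 - 6x + x^2. Setting dATC/dx = −32/x^2 − 6 + 2x = 0 gives x = 4 (since 2·4^3 − 6·4^2 = 32).
min ATC = 32/4 + 35 − 6·4 + 4^2 = $35. That is the break-even price.
For $26 ≤ P < $35 the firm produces at a loss; below $26 it shuts down.

Shutdown price = $26; break-even price = $35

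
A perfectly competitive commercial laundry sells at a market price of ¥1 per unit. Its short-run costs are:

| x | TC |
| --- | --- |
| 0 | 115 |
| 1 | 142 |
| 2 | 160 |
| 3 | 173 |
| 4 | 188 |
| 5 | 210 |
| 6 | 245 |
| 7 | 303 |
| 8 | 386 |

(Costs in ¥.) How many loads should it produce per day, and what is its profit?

x = 0 (shut down); profit = -¥115

Tabulate TR − TC: x=0: -115; x=1: -141; x=2: -158; x=3: -170; x=4: -184; x=5: -205; x=6: -239; x=7: -296; x=8: -378.
Profit is highest at x = 0. Equivalently, the lowest AVC in the table is 73/4 ≈ ¥18.25 at x = 4, and P = ¥1 falls below it — price never covers variable cost, so the firm shuts down and loses only its fixed cost.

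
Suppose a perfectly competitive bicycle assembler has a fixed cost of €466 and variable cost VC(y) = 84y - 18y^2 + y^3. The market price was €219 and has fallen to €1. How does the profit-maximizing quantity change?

Output falls from 15 to 0 (the firm shuts down)

MC = 84 - 36y + 3y^2; the shutdown threshold is min AVC = €3 (at y = 9).
With P = €219 above the shutdown price, P = MC gives y = 15.
At P = €1 < min AVC = €3, price no longer covers variable cost at any output, so the firm shuts down: y = 0.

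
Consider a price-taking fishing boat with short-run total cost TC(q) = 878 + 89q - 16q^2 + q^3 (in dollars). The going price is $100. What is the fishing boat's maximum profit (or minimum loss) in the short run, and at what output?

AVC = 89 - 16q + q^2; min AVC = $25 at q = 8. Since P = $100 ≥ min AVC, the firm produces.
MC = 89 - 32q + 3q^2. Setting P = MC and taking the root on the rising branch gives q* = 11.
TR = 100·11 = 1100. TC = 878 + 374 = 1252. Profit = 1100 − 1252 = -$152.
Shutting down would mean losing the fixed cost of $878, so operating at a loss of $152 is better by $726.

Profit = -$152 at q = 11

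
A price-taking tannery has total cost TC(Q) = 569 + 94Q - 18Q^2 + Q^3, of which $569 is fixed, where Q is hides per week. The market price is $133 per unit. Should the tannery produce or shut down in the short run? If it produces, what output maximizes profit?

Strip out fixed cost: VC = 94Q - 18Q^2 + Q^3. Then AVC = 94 - 18Q + Q^2 and MC = 94 - 36Q + 3Q^2.
AVC hits its minimum where MC = AVC, at Q = 9, giving min AVC = 94 - 18·9 + 9^2 = $13.
Because $133 ≥ $13, revenue can cover variable cost; the firm operates.
Set P = MC: 133 = 94 - 36Q + 3Q^2 → -39 - 36Q + 3Q^2 = 0. The roots are Q = -1 and Q = 13; the profit-maximizing output is on the rising part of MC, so Q* = 13.
Check: AVC at Q = 13 is $29 ≤ P, so revenue covers variable cost.
Profit = P·Q − TC = 133·13 − 946 = $783.

Produce at Q = 13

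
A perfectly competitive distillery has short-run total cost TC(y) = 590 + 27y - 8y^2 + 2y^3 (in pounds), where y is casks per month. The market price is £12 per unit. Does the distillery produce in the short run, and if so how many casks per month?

Shut down

Variable cost is VC = 27y - 8y^2 + 2y^3, so AVC = VC/y = 27 - 8y + 2y^2 and MC = dTC/dy = 27 - 16y + 6y^2.
The AVC parabola has its vertex at y = 8/4 = 2, where AVC = 27 - 8·2 + 2·2^2 = £19.
P = £12 lies below min AVC = £19; no output level covers variable cost.
The firm minimizes its loss by shutting down and losing only its fixed cost of £590.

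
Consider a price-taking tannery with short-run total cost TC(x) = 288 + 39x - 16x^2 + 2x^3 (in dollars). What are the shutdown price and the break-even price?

AVC = 39 - 16x + 2x^2; minimized at x = 4, giving min AVC = $7. That is the shutdown price.
ATC = 288/x + 39 - 16x + 2x^2. Setting dATC/dx = −288/x^2 − 16 + 4x = 0 gives x = 6 (since 4·6^3 − 16·6^2 = 288).
min ATC = 288/6 + 39 − 16·6 + 2·6^2 = $63. That is the break-even price.
Between these two prices the firm operates at a loss; above $63 it earns a profit.

Shutdown price = $7; break-even price = $63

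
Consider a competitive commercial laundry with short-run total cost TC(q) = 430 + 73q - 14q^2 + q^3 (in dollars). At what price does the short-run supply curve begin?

The firm shuts down when price falls below the minimum of average variable cost. AVC = VC/q = 73 - 14q + q^2.
At the minimum of AVC, MC = AVC. MC = 73 - 28q + 3q^2; setting MC = AVC gives 2q^2 - 14q = 0, so q = 7. min AVC = 24.
So the shutdown price is $24.

$24 per unit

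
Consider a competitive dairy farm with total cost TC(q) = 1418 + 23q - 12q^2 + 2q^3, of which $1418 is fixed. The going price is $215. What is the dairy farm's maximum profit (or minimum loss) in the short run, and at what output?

AVC = 23 - 12q + 2q^2 has its minimum $5 at q = 3; price $215 clears that bar, so the firm operates.
MC = 23 - 24q + 6q^2. Setting P = MC and taking the root on the rising branch gives q* = 8.
TR = 215·8 = 1720. TC = 1418 + 440 = 1858. Profit = 1720 − 1858 = -$138.
Shutting down would mean losing the fixed cost of $1418, so operating at a loss of $138 is better by $1280.

Profit = -$138 at q = 8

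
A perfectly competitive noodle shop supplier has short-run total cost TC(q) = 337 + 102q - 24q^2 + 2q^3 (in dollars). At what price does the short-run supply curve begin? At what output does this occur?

$30 per unit, at q = 6

Short-run supply begins at min AVC. From VC = 102q - 24q^2 + 2q^3, AVC = 102 - 24q + 2q^2.
At the minimum of AVC, MC = AVC. MC = 102 - 48q + 6q^2; setting MC = AVC gives 4q^2 - 24q = 0, so q = 6. min AVC = 30.
For P < $30 the firm produces nothing.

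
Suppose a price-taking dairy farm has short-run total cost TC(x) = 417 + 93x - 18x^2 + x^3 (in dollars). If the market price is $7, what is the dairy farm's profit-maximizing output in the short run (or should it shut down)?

Shut down

From TC, MC = TC'(x) = 93 - 36x + 3x^2 and AVC = VC/x = 93 - 18x + x^2.
The AVC parabola has its vertex at x = 18/2 = 9, where AVC = 93 - 18·9 + 9^2 = $12.
With P < min AVC ($7 < $12), every unit sold adds to the loss.
Shutting down limits the loss to fixed cost, $417.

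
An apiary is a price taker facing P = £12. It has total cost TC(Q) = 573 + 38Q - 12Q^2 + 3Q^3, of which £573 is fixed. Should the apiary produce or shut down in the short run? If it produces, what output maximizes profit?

Variable cost is VC = 38Q - 12Q^2 + 3Q^3, so AVC = VC/Q = 38 - 12Q + 3Q^2 and MC = dTC/dQ = 38 - 24Q + 9Q^2.
AVC is minimized where dAVC/dQ = -12 + 6Q = 0, at Q = 2; min AVC = 38 - 12·2 + 3·2^2 = £26.
Since P = £12 < min AVC = £26, price fails to cover variable cost at any output.
The firm minimizes its loss by shutting down and losing only its fixed cost of £573.

Shut down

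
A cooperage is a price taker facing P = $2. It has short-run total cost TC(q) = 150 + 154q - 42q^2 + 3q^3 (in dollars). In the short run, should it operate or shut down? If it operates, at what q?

Shut down

Variable cost is VC = 154q - 42q^2 + 3q^3, so AVC = VC/q = 154 - 42q + 3q^2 and MC = dTC/dq = 154 - 84q + 9q^2.
AVC hits its minimum where MC = AVC, at q = 7, giving min AVC = 154 - 42·7 + 3·7^2 = $7.
With P < min AVC ($2 < $7), every unit sold adds to the loss.
Shutting down limits the loss to fixed cost, $150.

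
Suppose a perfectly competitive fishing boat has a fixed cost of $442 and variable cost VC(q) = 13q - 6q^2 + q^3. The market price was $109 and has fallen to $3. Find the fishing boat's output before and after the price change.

AVC = 13 - 6q + q^2, minimized at q = 3 where min AVC = $4. MC = 13 - 12q + 3q^2.
At P = $109 ≥ min AVC, set P = MC on the rising branch: q = 8.
At P = $3 < min AVC = $4, price no longer covers variable cost at any output, so the firm shuts down: q = 0.

Output falls from 8 to 0 (the firm shuts down)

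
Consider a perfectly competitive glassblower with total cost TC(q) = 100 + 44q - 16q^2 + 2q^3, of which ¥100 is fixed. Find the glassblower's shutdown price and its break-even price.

AVC = 44 - 16q + 2q^2; minimized at q = 4, giving min AVC = ¥12. That is the shutdown price.
ATC = 100/q + 44 - 16q + 2q^2. Setting dATC/dq = −100/q^2 − 16 + 4q = 0 gives q = 5 (since 4·5^3 − 16·5^2 = 100).
min ATC = 100/5 + 44 − 16·5 + 2·5^2 = ¥34. That is the break-even price.
Between these two prices the firm operates at a loss; above ¥34 it earns a profit.

Shutdown price = ¥12; break-even price = ¥34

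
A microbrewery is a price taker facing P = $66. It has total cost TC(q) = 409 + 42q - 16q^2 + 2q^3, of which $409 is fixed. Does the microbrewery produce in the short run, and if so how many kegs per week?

Produce at q = 6

Variable cost is VC = 42q - 16q^2 + 2q^3, so AVC = VC/q = 42 - 16q + 2q^2 and MC = dTC/dq = 42 - 32q + 6q^2.
The AVC parabola has its vertex at q = 16/4 = 4, where AVC = 42 - 16·4 + 2·4^2 = $10.
Because $66 ≥ $10, revenue can cover variable cost; the firm operates.
Set P = MC: 66 = 42 - 32q + 6q^2 → -24 - 32q + 6q^2 = 0. The roots are q = -2/3 and q = 6; the profit-maximizing output is on the rising part of MC, so q* = 6.
Check: AVC at q = 6 is $18 ≤ P, so revenue covers variable cost.
Profit = P·q − TC = 66·6 − 517 = -$121, a loss, but smaller than the $409 fixed cost the firm would lose by shutting down.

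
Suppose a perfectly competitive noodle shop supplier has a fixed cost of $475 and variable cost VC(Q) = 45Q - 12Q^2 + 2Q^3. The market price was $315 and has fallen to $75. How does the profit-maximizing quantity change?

Output falls from 9 to 5

MC = 45 - 24Q + 6Q^2; the shutdown threshold is min AVC = $27 (at Q = 3).
With P = $315 above the shutdown price, P = MC gives Q = 9.
At P = $75 ≥ min AVC, set P = MC: Q = 5. The firm stays open but cuts output.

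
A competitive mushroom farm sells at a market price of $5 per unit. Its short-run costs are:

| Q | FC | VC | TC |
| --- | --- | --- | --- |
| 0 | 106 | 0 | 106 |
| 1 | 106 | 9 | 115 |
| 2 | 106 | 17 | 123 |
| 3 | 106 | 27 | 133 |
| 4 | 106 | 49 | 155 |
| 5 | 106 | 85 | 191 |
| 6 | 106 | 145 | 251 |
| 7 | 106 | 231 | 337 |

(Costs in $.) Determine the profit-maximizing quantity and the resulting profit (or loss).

Q = 0 (shut down); profit = -$106

Compute π = P·Q − TC at each output: Q=0: -106; Q=1: -110; Q=2: -113; Q=3: -118; Q=4: -135; Q=5: -166; Q=6: -221; Q=7: -302.
Profit is highest at Q = 0. Equivalently, the lowest AVC in the table is 17/2 ≈ $8.50 at Q = 2, and P = $5 falls below it — price never covers variable cost, so the firm shuts down and loses only its fixed cost.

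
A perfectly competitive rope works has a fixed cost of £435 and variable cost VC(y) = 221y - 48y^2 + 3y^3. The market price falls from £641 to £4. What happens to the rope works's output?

AVC = 221 - 48y + 3y^2, minimized at y = 8 where min AVC = £29. MC = 221 - 96y + 9y^2.
With P = £641 above the shutdown price, P = MC gives y = 14.
At P = £4 < min AVC = £29, price no longer covers variable cost at any output, so the firm shuts down: y = 0.

Output falls from 14 to 0 (the firm shuts down)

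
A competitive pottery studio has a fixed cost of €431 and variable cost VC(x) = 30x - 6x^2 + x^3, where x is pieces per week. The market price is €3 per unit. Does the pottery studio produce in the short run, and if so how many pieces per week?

Variable cost is VC = 30x - 6x^2 + x^3, so AVC = VC/x = 30 - 6x + x^2 and MC = dTC/dx = 30 - 12x + 3x^2.
AVC hits its minimum where MC = AVC, at x = 3, giving min AVC = 30 - 6·3 + 3^2 = €21.
Since P = €3 < min AVC = €21, price fails to cover variable cost at any output.
Best response: produce nothing and absorb the €431 fixed cost.

Shut down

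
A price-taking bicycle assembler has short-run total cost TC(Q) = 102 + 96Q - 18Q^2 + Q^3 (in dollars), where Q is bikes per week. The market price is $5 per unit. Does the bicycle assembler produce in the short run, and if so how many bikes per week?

Shut down

Strip out fixed cost: VC = 96Q - 18Q^2 + Q^3. Then AVC = 96 - 18Q + Q^2 and MC = 96 - 36Q + 3Q^2.
The AVC parabola has its vertex at Q = 18/2 = 9, where AVC = 96 - 18·9 + 9^2 = $15.
P = $5 lies below min AVC = $15; no output level covers variable cost.
Shutting down limits the loss to fixed cost, $102.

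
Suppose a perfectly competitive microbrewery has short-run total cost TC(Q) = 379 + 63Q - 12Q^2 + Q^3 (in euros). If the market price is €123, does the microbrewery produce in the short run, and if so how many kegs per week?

Produce at Q = 10

From TC, MC = TC'(Q) = 63 - 24Q + 3Q^2 and AVC = VC/Q = 63 - 12Q + Q^2.
AVC is minimized where dAVC/dQ = -12 + 2Q = 0, at Q = 6; min AVC = 63 - 12·6 + 6^2 = €27.
Because €123 ≥ €27, revenue can cover variable cost; the firm operates.
Set P = MC: 123 = 63 - 24Q + 3Q^2 → -60 - 24Q + 3Q^2 = 0. The roots are Q = -2 and Q = 10; the profit-maximizing output is on the rising part of MC, so Q* = 10.
Check: AVC at Q = 10 is €43 ≤ P, so revenue covers variable cost.
Profit = P·Q − TC = 123·10 − 809 = €421.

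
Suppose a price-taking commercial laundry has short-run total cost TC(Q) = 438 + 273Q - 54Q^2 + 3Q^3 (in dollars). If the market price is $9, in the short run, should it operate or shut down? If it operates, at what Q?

Strip out fixed cost: VC = 273Q - 54Q^2 + 3Q^3. Then AVC = 273 - 54Q + 3Q^2 and MC = 273 - 108Q + 9Q^2.
AVC hits its minimum where MC = AVC, at Q = 9, giving min AVC = 273 - 54·9 + 3·9^2 = $30.
Since P = $9 < min AVC = $30, price fails to cover variable cost at any output.
Shutting down limits the loss to fixed cost, $438.

Shut down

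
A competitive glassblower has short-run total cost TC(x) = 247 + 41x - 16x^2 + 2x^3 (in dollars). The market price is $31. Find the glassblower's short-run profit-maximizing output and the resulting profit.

AVC = 41 - 16x + 2x^2 has its minimum $9 at x = 4; price $31 clears that bar, so the firm operates.
MC = 41 - 32x + 6x^2. Setting P = MC and taking the root on the rising branch gives x* = 5.
TR = 31·5 = 155. TC = 247 + 55 = 302. Profit = 155 − 302 = -$147.
Shutting down would mean losing the fixed cost of $247, so operating at a loss of $147 is better by $100.

Profit = -$147 at x = 5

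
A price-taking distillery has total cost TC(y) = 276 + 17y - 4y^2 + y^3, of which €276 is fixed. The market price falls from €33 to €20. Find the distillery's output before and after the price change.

Output falls from 4 to 3

AVC = 17 - 4y + y^2, minimized at y = 2 where min AVC = €13. MC = 17 - 8y + 3y^2.
With P = €33 above the shutdown price, P = MC gives y = 4.
At P = €20 ≥ min AVC, set P = MC: y = 3. The firm stays open but cuts output.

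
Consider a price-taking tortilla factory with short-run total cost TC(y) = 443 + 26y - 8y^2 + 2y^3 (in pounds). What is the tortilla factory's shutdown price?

£18 per unit

The shutdown price is the minimum of AVC. VC = 26y - 8y^2 + 2y^3, so AVC = 26 - 8y + 2y^2.
dAVC/dy = -8 + 4y = 0 gives y = 2. min AVC = 26 - 8·2 + 2·2^2 = 18.
For P < £18 the firm produces nothing.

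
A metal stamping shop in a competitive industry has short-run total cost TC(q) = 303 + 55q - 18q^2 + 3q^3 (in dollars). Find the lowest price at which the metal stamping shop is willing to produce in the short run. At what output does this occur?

$28 per unit, at q = 3

The shutdown price is the minimum of AVC. VC = 55q - 18q^2 + 3q^3, so AVC = 55 - 18q + 3q^2.
At the minimum of AVC, MC = AVC. MC = 55 - 36q + 9q^2; setting MC = AVC gives 6q^2 - 18q = 0, so q = 3. min AVC = 28.
For P < $28 the firm produces nothing.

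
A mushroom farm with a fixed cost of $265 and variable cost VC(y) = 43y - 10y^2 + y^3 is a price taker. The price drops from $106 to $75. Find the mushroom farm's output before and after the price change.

Output falls from 9 to 8

AVC = 43 - 10y + y^2, minimized at y = 5 where min AVC = $18. MC = 43 - 20y + 3y^2.
At P = $106 ≥ min AVC, set P = MC on the rising branch: y = 9.
At P = $75 ≥ min AVC, set P = MC: y = 8. The firm stays open but cuts output.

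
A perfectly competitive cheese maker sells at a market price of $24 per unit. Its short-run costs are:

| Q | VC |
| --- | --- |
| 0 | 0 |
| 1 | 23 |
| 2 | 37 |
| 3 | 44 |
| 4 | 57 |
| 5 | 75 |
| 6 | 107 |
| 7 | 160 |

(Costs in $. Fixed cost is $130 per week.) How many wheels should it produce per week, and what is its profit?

Profit at each row (π = 24Q − TC): Q=0: -130; Q=1: -129; Q=2: -119; Q=3: -102; Q=4: -91; Q=5: -85; Q=6: -93; Q=7: -122.
Profit is maximized at Q = 5. AVC there is 75/5 = $15 ≤ P, so producing beats shutting down (which would give -$130).

Q = 5; profit = -$85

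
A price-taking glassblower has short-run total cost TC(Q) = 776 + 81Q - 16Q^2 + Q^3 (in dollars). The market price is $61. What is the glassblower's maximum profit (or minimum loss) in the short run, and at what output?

AVC = 81 - 16Q + Q^2; min AVC = $17 at Q = 8. Since P = $61 ≥ min AVC, the firm produces.
MC = 81 - 32Q + 3Q^2. Setting P = MC and taking the root on the rising branch gives Q* = 10.
TR = 61·10 = 610. TC = 776 + 210 = 986. Profit = 610 − 986 = -$376.
Shutting down would mean losing the fixed cost of $776, so operating at a loss of $376 is better by $400.

Profit = -$376 at Q = 10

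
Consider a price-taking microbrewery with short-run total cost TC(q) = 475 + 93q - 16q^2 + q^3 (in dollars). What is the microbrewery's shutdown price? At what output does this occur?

$29 per unit, at q = 8

The shutdown price is the minimum of AVC. VC = 93q - 16q^2 + q^3, so AVC = 93 - 16q + q^2.
dAVC/dq = -16 + 2q = 0 gives q = 8. min AVC = 93 - 16·8 + 8^2 = 29.
So the shutdown price is $29.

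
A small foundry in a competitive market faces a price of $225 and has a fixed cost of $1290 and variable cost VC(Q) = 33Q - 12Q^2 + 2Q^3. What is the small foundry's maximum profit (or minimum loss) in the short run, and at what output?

AVC = 33 - 12Q + 2Q^2 has its minimum $15 at Q = 3; price $225 clears that bar, so the firm operates.
With MC = 33 - 24Q + 6Q^2, P = MC on the upward-sloping part at Q* = 8.
TR = 225·8 = 1800. TC = 1290 + 520 = 1810. Profit = 1800 − 1810 = -$10.
Shutting down would mean losing the fixed cost of $1290, so operating at a loss of $10 is better by $1280.

Profit = -$10 at Q = 8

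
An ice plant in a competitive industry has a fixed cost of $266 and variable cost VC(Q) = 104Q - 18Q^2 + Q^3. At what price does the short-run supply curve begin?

$23 per unit

Short-run supply begins at min AVC. From VC = 104Q - 18Q^2 + Q^3, AVC = 104 - 18Q + Q^2.
At the minimum of AVC, MC = AVC. MC = 104 - 36Q + 3Q^2; setting MC = AVC gives 2Q^2 - 18Q = 0, so Q = 9. min AVC = 23.
The firm shuts down for any P below $23.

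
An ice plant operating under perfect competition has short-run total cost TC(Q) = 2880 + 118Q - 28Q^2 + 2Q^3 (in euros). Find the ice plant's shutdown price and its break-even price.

Shutdown price = min AVC. AVC = 118 - 28Q + 2Q^2, with vertex at Q = 7 and minimum €20.
ATC = 2880/Q + 118 - 28Q + 2Q^2. Setting dATC/dQ = −2880/Q^2 − 28 + 4Q = 0 gives Q = 12 (since 4·12^3 − 28·12^2 = 2880).
min ATC = 2880/12 + 118 − 28·12 + 2·12^2 = €310. That is the break-even price.
Between these two prices the firm operates at a loss; above €310 it earns a profit.

Shutdown price = €20; break-even price = €310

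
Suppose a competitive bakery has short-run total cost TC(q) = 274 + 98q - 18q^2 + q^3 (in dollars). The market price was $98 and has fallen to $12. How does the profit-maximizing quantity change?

Output falls from 12 to 0 (the firm shuts down)

AVC = 98 - 18q + q^2, minimized at q = 9 where min AVC = $17. MC = 98 - 36q + 3q^2.
With P = $98 above the shutdown price, P = MC gives q = 12.
At P = $12 < min AVC = $17, price no longer covers variable cost at any output, so the firm shuts down: q = 0.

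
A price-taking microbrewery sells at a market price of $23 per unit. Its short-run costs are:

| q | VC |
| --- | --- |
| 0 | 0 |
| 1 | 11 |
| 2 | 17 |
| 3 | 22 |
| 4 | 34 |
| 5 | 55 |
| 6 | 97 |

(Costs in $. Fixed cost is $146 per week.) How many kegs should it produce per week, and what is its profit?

Tabulate TR − TC: q=0: -146; q=1: -134; q=2: -117; q=3: -99; q=4: -88; q=5: -86; q=6: -105.
Profit is maximized at q = 5. AVC there is 55/5 = $11 ≤ P, so producing beats shutting down (which would give -$146).

q = 5; profit = -$86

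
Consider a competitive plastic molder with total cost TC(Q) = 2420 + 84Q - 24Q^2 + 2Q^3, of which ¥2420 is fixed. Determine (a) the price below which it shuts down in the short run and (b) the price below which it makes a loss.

Shutdown price = ¥12; break-even price = ¥282

Shutdown price = min AVC. AVC = 84 - 24Q + 2Q^2, with vertex at Q = 6 and minimum ¥12.
ATC = 2420/Q + 84 - 24Q + 2Q^2. Setting dATC/dQ = −2420/Q^2 − 24 + 4Q = 0 gives Q = 11 (since 4·11^3 − 24·11^2 = 2420).
min ATC = 2420/11 + 84 − 24·11 + 2·11^2 = ¥282. That is the break-even price.
For ¥12 ≤ P < ¥282 the firm produces at a loss; below ¥12 it shuts down.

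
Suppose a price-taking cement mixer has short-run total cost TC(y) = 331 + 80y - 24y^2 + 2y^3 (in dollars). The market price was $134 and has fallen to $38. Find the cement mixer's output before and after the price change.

Output falls from 9 to 7

AVC = 80 - 24y + 2y^2, minimized at y = 6 where min AVC = $8. MC = 80 - 48y + 6y^2.
With P = $134 above the shutdown price, P = MC gives y = 9.
At P = $38 ≥ min AVC, set P = MC: y = 7. The firm stays open but cuts output.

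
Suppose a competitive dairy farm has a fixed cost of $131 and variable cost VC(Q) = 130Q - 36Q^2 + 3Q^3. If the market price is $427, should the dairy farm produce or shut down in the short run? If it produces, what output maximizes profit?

Produce at Q = 11

Variable cost is VC = 130Q - 36Q^2 + 3Q^3, so AVC = VC/Q = 130 - 36Q + 3Q^2 and MC = dTC/dQ = 130 - 72Q + 9Q^2.
AVC hits its minimum where MC = AVC, at Q = 6, giving min AVC = 130 - 36·6 + 3·6^2 = $22.
Because $427 ≥ $22, revenue can cover variable cost; the firm operates.
Set P = MC: 427 = 130 - 72Q + 9Q^2 → -297 - 72Q + 9Q^2 = 0. The roots are Q = -3 and Q = 11; the profit-maximizing output is on the rising part of MC, so Q* = 11.
Check: AVC at Q = 11 is $97 ≤ P, so revenue covers variable cost.
Profit = P·Q − TC = 427·11 − 1198 = $3499.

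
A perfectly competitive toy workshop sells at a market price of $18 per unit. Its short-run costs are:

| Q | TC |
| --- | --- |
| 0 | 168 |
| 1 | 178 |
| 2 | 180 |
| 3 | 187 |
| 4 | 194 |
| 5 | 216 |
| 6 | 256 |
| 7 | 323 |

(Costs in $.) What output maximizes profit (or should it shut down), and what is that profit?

Q = 4; profit = -$122

Profit at each row (π = 18Q − TC): Q=0: -168; Q=1: -160; Q=2: -144; Q=3: -133; Q=4: -122; Q=5: -126; Q=6: -148; Q=7: -197.
Profit is maximized at Q = 4. AVC there is 26/4 = $6.50 ≤ P, so producing beats shutting down (which would give -$168).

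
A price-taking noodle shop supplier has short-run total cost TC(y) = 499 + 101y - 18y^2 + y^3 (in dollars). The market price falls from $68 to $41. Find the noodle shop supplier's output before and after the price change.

MC = 101 - 36y + 3y^2; the shutdown threshold is min AVC = $20 (at y = 9).
With P = $68 above the shutdown price, P = MC gives y = 11.
At P = $41 ≥ min AVC, set P = MC: y = 10. The firm stays open but cuts output.

Output falls from 11 to 10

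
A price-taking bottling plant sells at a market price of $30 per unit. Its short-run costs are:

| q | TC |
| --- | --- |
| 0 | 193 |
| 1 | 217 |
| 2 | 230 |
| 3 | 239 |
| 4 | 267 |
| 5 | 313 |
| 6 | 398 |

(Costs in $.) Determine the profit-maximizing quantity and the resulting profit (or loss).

Compute π = P·q − TC at each output: q=0: -193; q=1: -187; q=2: -170; q=3: -149; q=4: -147; q=5: -163; q=6: -218.
Profit is maximized at q = 4. AVC there is 74/4 = $18.50 ≤ P, so producing beats shutting down (which would give -$193).

q = 4; profit = -$147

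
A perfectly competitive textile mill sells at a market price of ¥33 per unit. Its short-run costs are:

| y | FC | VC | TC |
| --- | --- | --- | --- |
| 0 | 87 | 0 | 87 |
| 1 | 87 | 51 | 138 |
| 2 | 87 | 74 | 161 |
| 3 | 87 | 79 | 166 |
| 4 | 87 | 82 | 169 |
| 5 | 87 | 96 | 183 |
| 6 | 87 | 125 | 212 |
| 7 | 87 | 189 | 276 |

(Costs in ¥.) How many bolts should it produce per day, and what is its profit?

y = 6; profit = -¥14

Profit at each row (π = 33y − TC): y=0: -87; y=1: -105; y=2: -95; y=3: -67; y=4: -37; y=5: -18; y=6: -14; y=7: -45.
Profit is maximized at y = 6. AVC there is 125/6 = ¥20.83 ≤ P, so producing beats shutting down (which would give -¥87).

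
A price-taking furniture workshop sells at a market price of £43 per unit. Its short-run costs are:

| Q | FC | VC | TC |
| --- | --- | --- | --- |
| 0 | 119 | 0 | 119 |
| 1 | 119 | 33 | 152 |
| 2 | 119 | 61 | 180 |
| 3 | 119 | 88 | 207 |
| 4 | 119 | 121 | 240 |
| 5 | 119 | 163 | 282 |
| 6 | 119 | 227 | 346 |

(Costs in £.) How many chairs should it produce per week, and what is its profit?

Q = 5; profit = -£67

Profit at each row (π = 43Q − TC): Q=0: -119; Q=1: -109; Q=2: -94; Q=3: -78; Q=4: -68; Q=5: -67; Q=6: -88.
Profit is maximized at Q = 5. AVC there is 163/5 = £32.60 ≤ P, so producing beats shutting down (which would give -£119).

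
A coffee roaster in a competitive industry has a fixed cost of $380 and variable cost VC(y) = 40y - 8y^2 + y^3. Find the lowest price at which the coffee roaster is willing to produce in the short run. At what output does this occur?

$24 per unit, at y = 4

The firm shuts down when price falls below the minimum of average variable cost. AVC = VC/y = 40 - 8y + y^2.
dAVC/dy = -8 + 2y = 0 gives y = 4. min AVC = 40 - 8·4 + 4^2 = 24.
For P < $24 the firm produces nothing.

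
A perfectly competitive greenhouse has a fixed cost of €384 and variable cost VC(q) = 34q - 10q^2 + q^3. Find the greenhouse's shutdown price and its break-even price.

Shutdown price = min AVC. AVC = 34 - 10q + q^2, with vertex at q = 5 and minimum €9.
ATC = 384/q + 34 - 10q + q^2. Setting dATC/dq = −384/q^2 − 10 + 2q = 0 gives q = 8 (since 2·8^3 − 10·8^2 = 384).
min ATC = 384/8 + 34 − 10·8 + 8^2 = €66. That is the break-even price.
Between these two prices the firm operates at a loss; above €66 it earns a profit.

Shutdown price = €9; break-even price = €66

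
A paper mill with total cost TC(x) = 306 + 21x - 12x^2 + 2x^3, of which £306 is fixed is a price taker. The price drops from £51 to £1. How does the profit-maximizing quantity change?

MC = 21 - 24x + 6x^2; the shutdown threshold is min AVC = £3 (at x = 3).
With P = £51 above the shutdown price, P = MC gives x = 5.
At P = £1 < min AVC = £3, price no longer covers variable cost at any output, so the firm shuts down: x = 0.

Output falls from 5 to 0 (the firm shuts down)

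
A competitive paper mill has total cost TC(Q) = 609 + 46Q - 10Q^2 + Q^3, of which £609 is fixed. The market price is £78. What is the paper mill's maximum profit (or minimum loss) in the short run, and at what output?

AVC = 46 - 10Q + Q^2 has its minimum £21 at Q = 5; price £78 clears that bar, so the firm operates.
MC = 46 - 20Q + 3Q^2. Setting P = MC and taking the root on the rising branch gives Q* = 8.
TR = 78·8 = 624. TC = 609 + 240 = 849. Profit = 624 − 849 = -£225.
By producing, the firm covers all variable cost plus £384 of fixed cost; shutting down would lose the full £609.

Profit = -£225 at Q = 8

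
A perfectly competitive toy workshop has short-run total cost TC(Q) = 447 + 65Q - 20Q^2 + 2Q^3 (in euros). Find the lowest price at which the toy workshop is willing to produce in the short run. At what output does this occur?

Short-run supply begins at min AVC. From VC = 65Q - 20Q^2 + 2Q^3, AVC = 65 - 20Q + 2Q^2.
dAVC/dQ = -20 + 4Q = 0 gives Q = 5. min AVC = 65 - 20·5 + 2·5^2 = 15.
The firm shuts down for any P below €15.

€15 per unit, at Q = 5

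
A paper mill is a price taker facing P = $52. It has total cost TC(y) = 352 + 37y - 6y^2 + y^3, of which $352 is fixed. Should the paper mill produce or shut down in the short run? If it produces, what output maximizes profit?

Produce at y = 5

From TC, MC = TC'(y) = 37 - 12y + 3y^2 and AVC = VC/y = 37 - 6y + y^2.
AVC hits its minimum where MC = AVC, at y = 3, giving min AVC = 37 - 6·3 + 3^2 = $28.
P = $52 exceeds min AVC = $28, so the firm stays open.
P = MC gives -15 - 12y + 3y^2 = 0, with roots -1 and 5. Take the larger (rising MC): y* = 5.
Check: AVC at y = 5 is $32 ≤ P, so revenue covers variable cost.
Profit = P·y − TC = 52·5 − 512 = -$252, a loss, but smaller than the $352 fixed cost the firm would lose by shutting down.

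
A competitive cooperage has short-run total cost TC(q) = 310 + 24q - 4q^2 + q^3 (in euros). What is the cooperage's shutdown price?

€20 per unit

The shutdown price is the minimum of AVC. VC = 24q - 4q^2 + q^3, so AVC = 24 - 4q + q^2.
At the minimum of AVC, MC = AVC. MC = 24 - 8q + 3q^2; setting MC = AVC gives 2q^2 - 4q = 0, so q = 2. min AVC = 20.
For P < €20 the firm produces nothing.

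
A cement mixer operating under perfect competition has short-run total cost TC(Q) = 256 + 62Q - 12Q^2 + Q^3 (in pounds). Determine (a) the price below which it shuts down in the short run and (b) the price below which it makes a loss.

AVC = 62 - 12Q + Q^2; minimized at Q = 6, giving min AVC = £26. That is the shutdown price.
ATC = 256/Q + 62 - 12Q + Q^2. Setting dATC/dQ = −256/Q^2 − 12 + 2Q = 0 gives Q = 8 (since 2·8^3 − 12·8^2 = 256).
min ATC = 256/8 + 62 − 12·8 + 8^2 = £62. That is the break-even price.
For £26 ≤ P < £62 the firm produces at a loss; below £26 it shuts down.

Shutdown price = £26; break-even price = £62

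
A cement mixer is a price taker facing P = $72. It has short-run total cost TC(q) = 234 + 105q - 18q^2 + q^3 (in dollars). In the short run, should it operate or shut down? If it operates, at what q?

From TC, MC = TC'(q) = 105 - 36q + 3q^2 and AVC = VC/q = 105 - 18q + q^2.
AVC hits its minimum where MC = AVC, at q = 9, giving min AVC = 105 - 18·9 + 9^2 = $24.
Because $72 ≥ $24, revenue can cover variable cost; the firm operates.
Set P = MC: 72 = 105 - 36q + 3q^2 → 33 - 36q + 3q^2 = 0. The roots are q = 1 and q = 11; the profit-maximizing output is on the rising part of MC, so q* = 11.
Check: AVC at q = 11 is $28 ≤ P, so revenue covers variable cost.
Profit = P·q − TC = 72·11 − 542 = $250.

Produce at q = 11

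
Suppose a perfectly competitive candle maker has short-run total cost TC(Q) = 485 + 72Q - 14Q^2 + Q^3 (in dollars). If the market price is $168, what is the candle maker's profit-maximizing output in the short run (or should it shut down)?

Produce at Q = 12

Strip out fixed cost: VC = 72Q - 14Q^2 + Q^3. Then AVC = 72 - 14Q + Q^2 and MC = 72 - 28Q + 3Q^2.
AVC hits its minimum where MC = AVC, at Q = 7, giving min AVC = 72 - 14·7 + 7^2 = $23.
Because $168 ≥ $23, revenue can cover variable cost; the firm operates.
Solving P = MC: -96 - 28Q + 3Q^2 = 0 ⇒ Q = -8/3 or 12. On the upward-sloping branch, Q* = 12.
Check: AVC at Q = 12 is $48 ≤ P, so revenue covers variable cost.
Profit = P·Q − TC = 168·12 − 1061 = $955.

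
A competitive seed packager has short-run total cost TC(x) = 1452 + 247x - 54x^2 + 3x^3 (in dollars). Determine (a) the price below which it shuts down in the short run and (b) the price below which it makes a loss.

Shutdown price = $4; break-even price = $148

AVC = 247 - 54x + 3x^2; minimized at x = 9, giving min AVC = $4. That is the shutdown price.
ATC = 1452/x + 247 - 54x + 3x^2. Setting dATC/dx = −1452/x^2 − 54 + 6x = 0 gives x = 11 (since 6·11^3 − 54·11^2 = 1452).
min ATC = 1452/11 + 247 − 54·11 + 3·11^2 = $148. That is the break-even price.
For $4 ≤ P < $148 the firm produces at a loss; below $4 it shuts down.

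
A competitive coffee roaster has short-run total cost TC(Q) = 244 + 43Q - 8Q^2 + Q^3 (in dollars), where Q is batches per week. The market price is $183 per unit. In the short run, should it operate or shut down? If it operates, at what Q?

Variable cost is VC = 43Q - 8Q^2 + Q^3, so AVC = VC/Q = 43 - 8Q + Q^2 and MC = dTC/dQ = 43 - 16Q + 3Q^2.
The AVC parabola has its vertex at Q = 8/2 = 4, where AVC = 43 - 8·4 + 4^2 = $27.
Because $183 ≥ $27, revenue can cover variable cost; the firm operates.
Solving P = MC: -140 - 16Q + 3Q^2 = 0 ⇒ Q = -14/3 or 10. On the upward-sloping branch, Q* = 10.
Check: AVC at Q = 10 is $63 ≤ P, so revenue covers variable cost.
Profit = P·Q − TC = 183·10 − 874 = $956.

Produce at Q = 10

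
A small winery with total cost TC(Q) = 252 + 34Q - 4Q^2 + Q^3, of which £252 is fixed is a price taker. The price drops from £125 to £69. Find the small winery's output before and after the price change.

AVC = 34 - 4Q + Q^2, minimized at Q = 2 where min AVC = £30. MC = 34 - 8Q + 3Q^2.
At P = £125 ≥ min AVC, set P = MC on the rising branch: Q = 7.
At P = £69 ≥ min AVC, set P = MC: Q = 5. The firm stays open but cuts output.

Output falls from 7 to 5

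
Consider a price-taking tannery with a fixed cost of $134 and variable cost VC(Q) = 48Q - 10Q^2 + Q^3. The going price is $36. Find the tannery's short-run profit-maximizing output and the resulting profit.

Profit = -$62 at Q = 6

AVC = 48 - 10Q + Q^2 has its minimum $23 at Q = 5; price $36 clears that bar, so the firm operates.
MC = 48 - 20Q + 3Q^2. Setting P = MC and taking the root on the rising branch gives Q* = 6.
TR = 36·6 = 216. TC = 134 + 144 = 278. Profit = 216 − 278 = -$62.
Shutting down would mean losing the fixed cost of $134, so operating at a loss of $62 is better by $72.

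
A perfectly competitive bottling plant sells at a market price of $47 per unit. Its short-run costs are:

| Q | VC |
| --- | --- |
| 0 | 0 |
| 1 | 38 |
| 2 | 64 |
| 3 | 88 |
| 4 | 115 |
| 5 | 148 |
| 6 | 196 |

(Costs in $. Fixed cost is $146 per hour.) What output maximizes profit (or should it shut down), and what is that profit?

Tabulate TR − TC: Q=0: -146; Q=1: -137; Q=2: -116; Q=3: -93; Q=4: -73; Q=5: -59; Q=6: -60.
Profit is maximized at Q = 5. AVC there is 148/5 = $29.60 ≤ P, so producing beats shutting down (which would give -$146).

Q = 5; profit = -$59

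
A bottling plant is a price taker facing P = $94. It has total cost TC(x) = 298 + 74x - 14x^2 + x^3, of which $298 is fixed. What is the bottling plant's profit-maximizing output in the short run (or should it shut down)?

Produce at x = 10

Variable cost is VC = 74x - 14x^2 + x^3, so AVC = VC/x = 74 - 14x + x^2 and MC = dTC/dx = 74 - 28x + 3x^2.
AVC hits its minimum where MC = AVC, at x = 7, giving min AVC = 74 - 14·7 + 7^2 = $25.
P = $94 exceeds min AVC = $25, so the firm stays open.
Solving P = MC: -20 - 28x + 3x^2 = 0 ⇒ x = -2/3 or 10. On the upward-sloping branch, x* = 10.
Check: AVC at x = 10 is $34 ≤ P, so revenue covers variable cost.
Profit = P·x − TC = 94·10 − 638 = $302.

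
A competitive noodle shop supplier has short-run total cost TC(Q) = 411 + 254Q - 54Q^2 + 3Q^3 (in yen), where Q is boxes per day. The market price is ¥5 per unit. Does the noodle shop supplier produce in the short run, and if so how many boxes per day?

Shut down

Variable cost is VC = 254Q - 54Q^2 + 3Q^3, so AVC = VC/Q = 254 - 54Q + 3Q^2 and MC = dTC/dQ = 254 - 108Q + 9Q^2.
AVC hits its minimum where MC = AVC, at Q = 9, giving min AVC = 254 - 54·9 + 3·9^2 = ¥11.
Since P = ¥5 < min AVC = ¥11, price fails to cover variable cost at any output.
The firm minimizes its loss by shutting down and losing only its fixed cost of ¥411.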